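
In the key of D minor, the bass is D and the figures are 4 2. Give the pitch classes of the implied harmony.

D, E, G, Bb

The written figures 4 2 are shorthand for 6/4/2: the 6 is implied.
A second above D in this key is E.
A fourth above D in this key is G.
A sixth above D in this key is Bb.
Together with the bass D, this spells E half-diminished seventh in third inversion.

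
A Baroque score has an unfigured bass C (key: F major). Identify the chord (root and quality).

C major

An unfigured bass indicates a triad in root position.
In root position the bass is the root, so the root is C.
The chord tones are C, E, G, giving C major.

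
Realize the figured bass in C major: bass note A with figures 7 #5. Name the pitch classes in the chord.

A, C, E#, G

The written figures 7 #5 are shorthand for 7/5/3: the 3 is implied.
A third above A in this key is C.
A fifth above A in this key is E, raised to E# by the sharp.
A seventh above A in this key is G.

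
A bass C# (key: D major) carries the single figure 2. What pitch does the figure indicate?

Counting 1 letter step above C# lands on D; in D major, that letter is D.

D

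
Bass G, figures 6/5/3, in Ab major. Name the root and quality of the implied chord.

The figures 6/5/3 indicate a seventh chord in first inversion.
In first inversion the root lies a sixth above the bass: a sixth above G in Ab major is Eb.
The chord tones are G, Bb, Db, Eb, giving Eb dominant seventh.

Eb dominant seventh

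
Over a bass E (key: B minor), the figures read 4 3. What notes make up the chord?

E, G, A, C#

The written figures 4 3 are shorthand for 6/4/3: the 6 is implied.
A third above E in this key is G.
A fourth above E in this key is A.
A sixth above E in this key is C#.
Together with the bass E, this spells A dominant seventh in second inversion.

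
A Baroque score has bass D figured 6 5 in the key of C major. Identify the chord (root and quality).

The figures 6 5 indicate a seventh chord in first inversion.
In first inversion the root lies a sixth above the bass: a sixth above D in C major is B.
The chord tones are D, F, A, B, giving B half-diminished seventh.

B half-diminished seventh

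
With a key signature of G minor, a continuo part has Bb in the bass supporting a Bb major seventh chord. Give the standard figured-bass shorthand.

Bb is the root of Bb major seventh, so the chord is in root position.
A seventh chord in root position is figured 7/5/3, conventionally abbreviated 7.

7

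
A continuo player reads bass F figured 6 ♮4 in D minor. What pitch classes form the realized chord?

F, B, D

A fourth above F in this key is Bb, made natural (B) by the ♮ figure.
A sixth above F in this key is D.
Together with the bass F, this spells B diminished in second inversion.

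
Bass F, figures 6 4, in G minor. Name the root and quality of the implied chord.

The figures 6 4 indicate a triad in second inversion.
In second inversion the root lies a fourth above the bass: a fourth above F in G minor is Bb.
The chord tones are F, Bb, D, giving Bb major.

Bb major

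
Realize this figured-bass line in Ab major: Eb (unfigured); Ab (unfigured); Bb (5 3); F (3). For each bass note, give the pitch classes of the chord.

Eb (5/3): Eb, G, Bb.
Ab (5/3): Ab, C, Eb.
Bb (5/3): Bb, Db, F.
F (5/3): F, Ab, C.

Eb, G, Bb | Ab, C, Eb | Bb, Db, F | F, Ab, C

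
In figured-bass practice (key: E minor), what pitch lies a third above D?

Counting 2 letter steps above D lands on F; in E minor, that letter is F#.

F#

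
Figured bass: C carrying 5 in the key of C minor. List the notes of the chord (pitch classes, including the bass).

C, Eb, G

The written figures 5 are shorthand for 5/3: the 3 is implied.
A third above C in this key is Eb.
A fifth above C in this key is G.
Together with the bass C, this spells C minor in root position.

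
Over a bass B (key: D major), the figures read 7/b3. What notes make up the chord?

The written figures 7/b3 are shorthand for 7/5/3: the 5 is implied.
A third above B in this key is D, lowered to Db by the flat.
A fifth above B in this key is F#.
A seventh above B in this key is A.

B, Db, F#, A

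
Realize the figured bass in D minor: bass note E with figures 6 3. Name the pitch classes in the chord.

E, G, C

A third above E in this key is G.
A sixth above E in this key is C.
Together with the bass E, this spells C major in first inversion.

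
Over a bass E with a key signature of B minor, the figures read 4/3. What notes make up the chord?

The written figures 4/3 are shorthand for 6/4/3: the 6 is implied.
A third above E in this key is G.
A fourth above E in this key is A.
A sixth above E in this key is C#.
Together with the bass E, this spells A dominant seventh in second inversion.

E, G, A, C#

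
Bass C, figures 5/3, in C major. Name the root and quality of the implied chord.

The figures 5/3 indicate a triad in root position.
In root position the bass is the root, so the root is C.
The chord tones are C, E, G, giving C major.

C major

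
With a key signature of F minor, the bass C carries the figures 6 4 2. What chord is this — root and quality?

Db major seventh

The figures 6 4 2 indicate a seventh chord in third inversion.
In third inversion the root lies a second above the bass: a second above C in F minor is Db.
The chord tones are C, Db, F, Ab, giving Db major seventh.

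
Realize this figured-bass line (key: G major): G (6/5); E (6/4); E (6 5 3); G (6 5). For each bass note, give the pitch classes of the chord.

G, B, D, E | E, A, C | E, G, B, C | G, B, D, E

G (6/5/3): G, B, D, E.
E (6/4): E, A, C.
E (6/5/3): E, G, B, C.
G (6/5/3): G, B, D, E.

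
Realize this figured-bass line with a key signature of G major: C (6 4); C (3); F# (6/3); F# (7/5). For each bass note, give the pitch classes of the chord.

C (6/4): C, F#, A.
C (5/3): C, E, G.
F# (6/3): F#, A, D.
F# (7/5/3): F#, A, C, E.

C, F#, A | C, E, G | F#, A, D | F#, A, C, E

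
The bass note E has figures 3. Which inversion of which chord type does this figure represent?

3 is shorthand for 5/3.
Intervals of 5/3 above the bass form a triad; the bass is the root, so this is root position.

triad, root position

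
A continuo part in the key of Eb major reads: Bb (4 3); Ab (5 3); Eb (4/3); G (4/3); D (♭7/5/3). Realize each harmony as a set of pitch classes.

Bb, D, Eb, G | Ab, C, Eb | Eb, G, Ab, C | G, Bb, C, Eb | D, F, Ab, Cb

Bb (6/4/3): Bb, D, Eb, G.
Ab (5/3): Ab, C, Eb.
Eb (6/4/3): Eb, G, Ab, C.
G (6/4/3): G, Bb, C, Eb.
D (b7/5/3): D, F, Ab, Cb.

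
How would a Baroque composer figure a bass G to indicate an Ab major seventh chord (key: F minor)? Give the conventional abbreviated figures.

G is the seventh of Ab major seventh, so the chord is in third inversion.
A seventh chord in third inversion is figured 6/4/2, conventionally abbreviated 4/2.

4/2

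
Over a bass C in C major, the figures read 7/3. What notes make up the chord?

The written figures 7/3 are shorthand for 7/5/3: the 5 is implied.
A third above C in this key is E.
A fifth above C in this key is G.
A seventh above C in this key is B.
Together with the bass C, this spells C major seventh in root position.

C, E, G, B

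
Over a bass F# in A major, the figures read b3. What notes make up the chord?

F#, Ab, C#

The written figures b3 are shorthand for 5/3: the 5 is implied.
A third above F# in this key is A, lowered to Ab by the flat.
A fifth above F# in this key is C#.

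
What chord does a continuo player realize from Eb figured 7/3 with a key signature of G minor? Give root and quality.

Eb major seventh

The figures 7/3 indicate a seventh chord in root position.
In root position the bass is the root, so the root is Eb.
The chord tones are Eb, G, Bb, D, giving Eb major seventh.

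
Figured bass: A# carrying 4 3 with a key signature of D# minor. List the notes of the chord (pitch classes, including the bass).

The written figures 4 3 are shorthand for 6/4/3: the 6 is implied.
A third above A# in this key is C#.
A fourth above A# in this key is D#.
A sixth above A# in this key is F#.
Together with the bass A#, this spells D# minor seventh in second inversion.

A#, C#, D#, F#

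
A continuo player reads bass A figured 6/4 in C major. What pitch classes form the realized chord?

A fourth above A in this key is D.
A sixth above A in this key is F.
Together with the bass A, this spells D minor in second inversion.

A, D, F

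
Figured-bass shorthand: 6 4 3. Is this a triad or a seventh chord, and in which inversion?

seventh chord, second inversion

Intervals of 6/4/3 above the bass form a seventh chord; the bass is the fifth, so this is second inversion.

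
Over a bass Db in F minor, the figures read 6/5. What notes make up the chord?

Db, F, Ab, Bb

The written figures 6/5 are shorthand for 6/5/3: the 3 is implied.
A third above Db in this key is F.
A fifth above Db in this key is Ab.
A sixth above Db in this key is Bb.
Together with the bass Db, this spells Bb minor seventh in first inversion.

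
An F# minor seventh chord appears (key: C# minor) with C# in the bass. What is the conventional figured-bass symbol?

C# is the fifth of F# minor seventh, so the chord is in second inversion.
A seventh chord in second inversion is figured 6/4/3, conventionally abbreviated 4/3.

4/3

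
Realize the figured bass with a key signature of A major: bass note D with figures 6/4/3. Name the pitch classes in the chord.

D, F#, G#, B

A third above D in this key is F#.
A fourth above D in this key is G#.
A sixth above D in this key is B.
Together with the bass D, this spells G# half-diminished seventh in second inversion.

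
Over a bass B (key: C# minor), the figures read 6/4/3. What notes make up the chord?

A third above B in this key is D#.
A fourth above B in this key is E.
A sixth above B in this key is G#.
Together with the bass B, this spells E major seventh in second inversion.

B, D#, E, G#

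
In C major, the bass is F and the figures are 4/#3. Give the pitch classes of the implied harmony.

The written figures 4/#3 are shorthand for 6/4/3: the 6 is implied.
A third above F in this key is A, raised to A# by the sharp.
A fourth above F in this key is B.
A sixth above F in this key is D.

F, A#, B, D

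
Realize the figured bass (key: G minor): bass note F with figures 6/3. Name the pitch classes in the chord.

F, A, D

A third above F in this key is A.
A sixth above F in this key is D.
Together with the bass F, this spells D minor in first inversion.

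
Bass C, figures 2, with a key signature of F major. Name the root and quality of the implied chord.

D minor seventh

The figures 2 indicate a seventh chord in third inversion.
In third inversion the root lies a second above the bass: a second above C in F major is D.
The chord tones are C, D, F, A, giving D minor seventh.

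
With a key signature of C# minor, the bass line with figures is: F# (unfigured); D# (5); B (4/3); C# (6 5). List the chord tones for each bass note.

F#, A, C# | D#, F#, A | B, D#, E, G# | C#, E, G#, A

F# (5/3): F#, A, C#.
D# (5/3): D#, F#, A.
B (6/4/3): B, D#, E, G#.
C# (6/5/3): C#, E, G#, A.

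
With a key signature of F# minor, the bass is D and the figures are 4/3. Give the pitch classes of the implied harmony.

D, F#, G#, B

The written figures 4/3 are shorthand for 6/4/3: the 6 is implied.
A third above D in this key is F#.
A fourth above D in this key is G#.
A sixth above D in this key is B.
Together with the bass D, this spells G# half-diminished seventh in second inversion.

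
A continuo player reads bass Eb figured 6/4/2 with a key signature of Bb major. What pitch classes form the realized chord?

A second above Eb in this key is F.
A fourth above Eb in this key is A.
A sixth above Eb in this key is C.
Together with the bass Eb, this spells F dominant seventh in third inversion.

Eb, F, A, C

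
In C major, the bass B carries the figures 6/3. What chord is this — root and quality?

The figures 6/3 indicate a triad in first inversion.
In first inversion the root lies a sixth above the bass: a sixth above B in C major is G.
The chord tones are B, D, G, giving G major.

G major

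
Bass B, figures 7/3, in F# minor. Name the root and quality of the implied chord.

B minor seventh

The figures 7/3 indicate a seventh chord in root position.
In root position the bass is the root, so the root is B.
The chord tones are B, D, F#, A, giving B minor seventh.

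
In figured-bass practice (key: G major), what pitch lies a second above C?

D

Counting 1 letter step above C lands on D; in G major, that letter is D.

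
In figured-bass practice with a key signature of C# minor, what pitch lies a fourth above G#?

C#

Counting 3 letter steps above G# lands on C; in C# minor, that letter is C#.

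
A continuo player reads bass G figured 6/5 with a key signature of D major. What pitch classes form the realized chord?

The written figures 6/5 are shorthand for 6/5/3: the 3 is implied.
A third above G in this key is B.
A fifth above G in this key is D.
A sixth above G in this key is E.
Together with the bass G, this spells E minor seventh in first inversion.

G, B, D, E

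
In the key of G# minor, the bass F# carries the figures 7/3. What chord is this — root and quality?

The figures 7/3 indicate a seventh chord in root position.
In root position the bass is the root, so the root is F#.
The chord tones are F#, A#, C#, E, giving F# dominant seventh.

F# dominant seventh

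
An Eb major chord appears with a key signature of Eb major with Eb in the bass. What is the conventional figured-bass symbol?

no figures

Eb is the root of Eb major, so the chord is in root position.
A triad in root position is figured 5/3, conventionally abbreviated (no figures — root-position triad).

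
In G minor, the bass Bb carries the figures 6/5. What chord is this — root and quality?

The figures 6/5 indicate a seventh chord in first inversion.
In first inversion the root lies a sixth above the bass: a sixth above Bb in G minor is G.
The chord tones are Bb, D, F, G, giving G minor seventh.

G minor seventh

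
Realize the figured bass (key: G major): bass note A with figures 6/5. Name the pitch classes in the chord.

The written figures 6/5 are shorthand for 6/5/3: the 3 is implied.
A third above A in this key is C.
A fifth above A in this key is E.
A sixth above A in this key is F#.
Together with the bass A, this spells F# half-diminished seventh in first inversion.

A, C, E, F#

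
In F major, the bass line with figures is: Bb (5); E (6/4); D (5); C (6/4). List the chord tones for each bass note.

Bb (5/3): Bb, D, F.
E (6/4): E, A, C.
D (5/3): D, F, A.
C (6/4): C, F, A.

Bb, D, F | E, A, C | D, F, A | C, F, A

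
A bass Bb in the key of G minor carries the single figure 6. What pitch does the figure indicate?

Counting 5 letter steps above Bb lands on G; in G minor, that letter is G.

G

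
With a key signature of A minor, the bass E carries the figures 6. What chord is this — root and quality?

C major

The figures 6 indicate a triad in first inversion.
In first inversion the root lies a sixth above the bass: a sixth above E in A minor is C.
The chord tones are E, G, C, giving C major.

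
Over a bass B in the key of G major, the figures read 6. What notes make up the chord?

B, D, G

The written figures 6 are shorthand for 6/3: the 3 is implied.
A third above B in this key is D.
A sixth above B in this key is G.
Together with the bass B, this spells G major in first inversion.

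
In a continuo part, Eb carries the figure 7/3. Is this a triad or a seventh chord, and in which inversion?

seventh chord, root position

7/3 is shorthand for 7/5/3.
Intervals of 7/5/3 above the bass form a seventh chord; the bass is the root, so this is root position.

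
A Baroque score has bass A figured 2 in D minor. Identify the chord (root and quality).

Bb major seventh

The figures 2 indicate a seventh chord in third inversion.
In third inversion the root lies a second above the bass: a second above A in D minor is Bb.
The chord tones are A, Bb, D, F, giving Bb major seventh.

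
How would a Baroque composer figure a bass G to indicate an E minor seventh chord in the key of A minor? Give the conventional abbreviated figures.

G is the third of E minor seventh, so the chord is in first inversion.
A seventh chord in first inversion is figured 6/5/3, conventionally abbreviated 6/5.

6/5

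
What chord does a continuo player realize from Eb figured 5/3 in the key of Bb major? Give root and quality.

The figures 5/3 indicate a triad in root position.
In root position the bass is the root, so the root is Eb.
The chord tones are Eb, G, Bb, giving Eb major.

Eb major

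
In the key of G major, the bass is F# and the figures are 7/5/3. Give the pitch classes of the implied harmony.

F#, A, C, E

A third above F# in this key is A.
A fifth above F# in this key is C.
A seventh above F# in this key is E.
Together with the bass F#, this spells F# half-diminished seventh in root position.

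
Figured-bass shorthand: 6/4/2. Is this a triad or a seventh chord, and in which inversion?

seventh chord, third inversion

Intervals of 6/4/2 above the bass form a seventh chord; the bass is the seventh, so this is third inversion.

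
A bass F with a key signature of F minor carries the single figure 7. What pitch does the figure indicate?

Counting 6 letter steps above F lands on E; in F minor, that letter is Eb.

Eb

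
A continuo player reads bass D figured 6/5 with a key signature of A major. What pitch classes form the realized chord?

The written figures 6/5 are shorthand for 6/5/3: the 3 is implied.
A third above D in this key is F#.
A fifth above D in this key is A.
A sixth above D in this key is B.
Together with the bass D, this spells B minor seventh in first inversion.

D, F#, A, B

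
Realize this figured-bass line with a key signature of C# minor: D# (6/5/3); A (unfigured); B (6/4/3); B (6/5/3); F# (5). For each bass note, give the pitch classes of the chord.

D#, F#, A, B | A, C#, E | B, D#, E, G# | B, D#, F#, G# | F#, A, C#

D# (6/5/3): D#, F#, A, B.
A (5/3): A, C#, E.
B (6/4/3): B, D#, E, G#.
B (6/5/3): B, D#, F#, G#.
F# (5/3): F#, A, C#.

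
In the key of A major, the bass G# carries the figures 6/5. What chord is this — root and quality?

E dominant seventh

The figures 6/5 indicate a seventh chord in first inversion.
In first inversion the root lies a sixth above the bass: a sixth above G# in A major is E.
The chord tones are G#, B, D, E, giving E dominant seventh.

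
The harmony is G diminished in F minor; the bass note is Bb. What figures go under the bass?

6

Bb is the third of G diminished, so the chord is in first inversion.
A triad in first inversion is figured 6/3, conventionally abbreviated 6.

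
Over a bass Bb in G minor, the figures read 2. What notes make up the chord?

Bb, C, Eb, G

The written figures 2 are shorthand for 6/4/2: the 6/4 are implied.
A second above Bb in this key is C.
A fourth above Bb in this key is Eb.
A sixth above Bb in this key is G.
Together with the bass Bb, this spells C minor seventh in third inversion.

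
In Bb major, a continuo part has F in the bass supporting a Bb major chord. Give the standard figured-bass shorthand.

F is the fifth of Bb major, so the chord is in second inversion.
A triad in second inversion is figured 6/4, conventionally abbreviated 6/4.

6/4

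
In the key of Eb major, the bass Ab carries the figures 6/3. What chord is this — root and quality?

F minor

The figures 6/3 indicate a triad in first inversion.
In first inversion the root lies a sixth above the bass: a sixth above Ab in Eb major is F.
The chord tones are Ab, C, F, giving F minor.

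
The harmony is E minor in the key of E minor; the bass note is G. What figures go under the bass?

6

G is the third of E minor, so the chord is in first inversion.
A triad in first inversion is figured 6/3, conventionally abbreviated 6.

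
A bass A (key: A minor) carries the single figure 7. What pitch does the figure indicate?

Counting 6 letter steps above A lands on G; in A minor, that letter is G.

G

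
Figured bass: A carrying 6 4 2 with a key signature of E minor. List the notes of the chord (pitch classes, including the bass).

A, B, D, F#

A second above A in this key is B.
A fourth above A in this key is D.
A sixth above A in this key is F#.
Together with the bass A, this spells B minor seventh in third inversion.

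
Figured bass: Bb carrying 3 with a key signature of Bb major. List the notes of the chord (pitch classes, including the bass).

Bb, D, F

The written figures 3 are shorthand for 5/3: the 5 is implied.
A third above Bb in this key is D.
A fifth above Bb in this key is F.
Together with the bass Bb, this spells Bb major in root position.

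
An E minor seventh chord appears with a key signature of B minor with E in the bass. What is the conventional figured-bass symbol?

7

E is the root of E minor seventh, so the chord is in root position.
A seventh chord in root position is figured 7/5/3, conventionally abbreviated 7.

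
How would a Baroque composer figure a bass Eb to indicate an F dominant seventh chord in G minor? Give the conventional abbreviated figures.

4/2

Eb is the seventh of F dominant seventh, so the chord is in third inversion.
A seventh chord in third inversion is figured 6/4/2, conventionally abbreviated 4/2.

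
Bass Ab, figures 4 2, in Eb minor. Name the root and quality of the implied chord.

Bb minor seventh

The figures 4 2 indicate a seventh chord in third inversion.
In third inversion the root lies a second above the bass: a second above Ab in Eb minor is Bb.
The chord tones are Ab, Bb, Db, F, giving Bb minor seventh.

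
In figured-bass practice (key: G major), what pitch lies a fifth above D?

A

Counting 4 letter steps above D lands on A; in G major, that letter is A.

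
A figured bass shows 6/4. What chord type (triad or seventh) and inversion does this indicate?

triad, second inversion

Intervals of 6/4 above the bass form a triad; the bass is the fifth, so this is second inversion.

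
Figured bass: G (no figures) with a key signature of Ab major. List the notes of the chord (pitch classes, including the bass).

G, Bb, Db

An unfigured bass implies 5/3.
A third above G in this key is Bb.
A fifth above G in this key is Db.
Together with the bass G, this spells G diminished in root position.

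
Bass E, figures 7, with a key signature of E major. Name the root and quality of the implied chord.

The figures 7 indicate a seventh chord in root position.
In root position the bass is the root, so the root is E.
The chord tones are E, G#, B, D#, giving E major seventh.

E major seventh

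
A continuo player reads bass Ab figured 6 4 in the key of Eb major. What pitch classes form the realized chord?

A fourth above Ab in this key is D.
A sixth above Ab in this key is F.
Together with the bass Ab, this spells D diminished in second inversion.

Ab, D, F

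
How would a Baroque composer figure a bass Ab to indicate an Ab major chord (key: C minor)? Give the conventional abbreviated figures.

no figures

Ab is the root of Ab major, so the chord is in root position.
A triad in root position is figured 5/3, conventionally abbreviated (no figures — root-position triad).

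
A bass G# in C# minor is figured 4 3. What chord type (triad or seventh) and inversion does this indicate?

seventh chord, second inversion

4 3 is shorthand for 6/4/3.
Intervals of 6/4/3 above the bass form a seventh chord; the bass is the fifth, so this is second inversion.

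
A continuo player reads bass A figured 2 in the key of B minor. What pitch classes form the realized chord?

A, B, D, F#

The written figures 2 are shorthand for 6/4/2: the 6/4 are implied.
A second above A in this key is B.
A fourth above A in this key is D.
A sixth above A in this key is F#.
Together with the bass A, this spells B minor seventh in third inversion.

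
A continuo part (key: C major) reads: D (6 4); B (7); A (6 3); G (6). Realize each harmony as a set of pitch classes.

D (6/4): D, G, B.
B (7/5/3): B, D, F, A.
A (6/3): A, C, F.
G (6/3): G, B, E.

D, G, B | B, D, F, A | A, C, F | G, B, E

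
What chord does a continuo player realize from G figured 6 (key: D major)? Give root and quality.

The figures 6 indicate a triad in first inversion.
In first inversion the root lies a sixth above the bass: a sixth above G in D major is E.
The chord tones are G, B, E, giving E minor.

E minor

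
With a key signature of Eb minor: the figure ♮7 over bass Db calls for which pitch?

Counting 6 letter steps above Db lands on C; in Eb minor, that letter is Cb.
The ♮7 figure makes it natural, giving C.

C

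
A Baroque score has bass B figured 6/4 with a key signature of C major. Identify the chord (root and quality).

E minor

The figures 6/4 indicate a triad in second inversion.
In second inversion the root lies a fourth above the bass: a fourth above B in C major is E.
The chord tones are B, E, G, giving E minor.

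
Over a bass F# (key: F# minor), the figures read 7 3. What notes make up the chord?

F#, A, C#, E

The written figures 7 3 are shorthand for 7/5/3: the 5 is implied.
A third above F# in this key is A.
A fifth above F# in this key is C#.
A seventh above F# in this key is E.
Together with the bass F#, this spells F# minor seventh in root position.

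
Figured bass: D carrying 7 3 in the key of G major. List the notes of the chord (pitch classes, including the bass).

D, F#, A, C

The written figures 7 3 are shorthand for 7/5/3: the 5 is implied.
A third above D in this key is F#.
A fifth above D in this key is A.
A seventh above D in this key is C.
Together with the bass D, this spells D dominant seventh in root position.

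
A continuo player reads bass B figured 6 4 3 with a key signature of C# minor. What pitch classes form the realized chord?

B, D#, E, G#

A third above B in this key is D#.
A fourth above B in this key is E.
A sixth above B in this key is G#.
Together with the bass B, this spells E major seventh in second inversion.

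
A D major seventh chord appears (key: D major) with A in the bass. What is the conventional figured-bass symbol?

A is the fifth of D major seventh, so the chord is in second inversion.
A seventh chord in second inversion is figured 6/4/3, conventionally abbreviated 4/3.

4/3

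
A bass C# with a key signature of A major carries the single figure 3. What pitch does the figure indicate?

E

Counting 2 letter steps above C# lands on E; in A major, that letter is E.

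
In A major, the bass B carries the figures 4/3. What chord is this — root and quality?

E dominant seventh

The figures 4/3 indicate a seventh chord in second inversion.
In second inversion the root lies a fourth above the bass: a fourth above B in A major is E.
The chord tones are B, D, E, G#, giving E dominant seventh.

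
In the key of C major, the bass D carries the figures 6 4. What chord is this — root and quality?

The figures 6 4 indicate a triad in second inversion.
In second inversion the root lies a fourth above the bass: a fourth above D in C major is G.
The chord tones are D, G, B, giving G major.

G major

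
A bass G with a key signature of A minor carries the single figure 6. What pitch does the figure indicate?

E

Counting 5 letter steps above G lands on E; in A minor, that letter is E.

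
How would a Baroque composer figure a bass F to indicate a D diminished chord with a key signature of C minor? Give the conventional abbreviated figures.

F is the third of D diminished, so the chord is in first inversion.
A triad in first inversion is figured 6/3, conventionally abbreviated 6.

6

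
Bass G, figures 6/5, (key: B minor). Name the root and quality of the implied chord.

E minor seventh

The figures 6/5 indicate a seventh chord in first inversion.
In first inversion the root lies a sixth above the bass: a sixth above G in B minor is E.
The chord tones are G, B, D, E, giving E minor seventh.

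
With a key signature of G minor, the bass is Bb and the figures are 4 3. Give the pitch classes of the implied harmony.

Bb, D, Eb, G

The written figures 4 3 are shorthand for 6/4/3: the 6 is implied.
A third above Bb in this key is D.
A fourth above Bb in this key is Eb.
A sixth above Bb in this key is G.
Together with the bass Bb, this spells Eb major seventh in second inversion.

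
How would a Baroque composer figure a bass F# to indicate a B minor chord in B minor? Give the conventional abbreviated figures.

F# is the fifth of B minor, so the chord is in second inversion.
A triad in second inversion is figured 6/4, conventionally abbreviated 6/4.

6/4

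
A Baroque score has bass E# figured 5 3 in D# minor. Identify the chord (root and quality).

The figures 5 3 indicate a triad in root position.
In root position the bass is the root, so the root is E#.
The chord tones are E#, G#, B, giving E# diminished.

E# diminished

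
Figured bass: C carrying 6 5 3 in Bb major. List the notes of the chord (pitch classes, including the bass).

C, Eb, G, A

A third above C in this key is Eb.
A fifth above C in this key is G.
A sixth above C in this key is A.
Together with the bass C, this spells A half-diminished seventh in first inversion.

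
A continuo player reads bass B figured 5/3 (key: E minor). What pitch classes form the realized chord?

B, D, F#

A third above B in this key is D.
A fifth above B in this key is F#.
Together with the bass B, this spells B minor in root position.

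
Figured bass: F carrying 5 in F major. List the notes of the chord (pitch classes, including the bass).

The written figures 5 are shorthand for 5/3: the 3 is implied.
A third above F in this key is A.
A fifth above F in this key is C.
Together with the bass F, this spells F major in root position.

F, A, C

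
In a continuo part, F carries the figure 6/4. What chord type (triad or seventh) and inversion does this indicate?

Intervals of 6/4 above the bass form a triad; the bass is the fifth, so this is second inversion.

triad, second inversion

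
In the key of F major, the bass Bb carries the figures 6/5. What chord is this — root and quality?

G minor seventh

The figures 6/5 indicate a seventh chord in first inversion.
In first inversion the root lies a sixth above the bass: a sixth above Bb in F major is G.
The chord tones are Bb, D, F, G, giving G minor seventh.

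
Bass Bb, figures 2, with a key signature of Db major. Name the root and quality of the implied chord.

The figures 2 indicate a seventh chord in third inversion.
In third inversion the root lies a second above the bass: a second above Bb in Db major is C.
The chord tones are Bb, C, Eb, Gb, giving C half-diminished seventh.

C half-diminished seventh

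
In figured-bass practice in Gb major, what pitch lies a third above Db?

F

Counting 2 letter steps above Db lands on F; in Gb major, that letter is F.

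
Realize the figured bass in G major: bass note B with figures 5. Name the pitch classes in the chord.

The written figures 5 are shorthand for 5/3: the 3 is implied.
A third above B in this key is D.
A fifth above B in this key is F#.
Together with the bass B, this spells B minor in root position.

B, D, F#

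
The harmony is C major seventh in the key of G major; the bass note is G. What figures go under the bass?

4/3

G is the fifth of C major seventh, so the chord is in second inversion.
A seventh chord in second inversion is figured 6/4/3, conventionally abbreviated 4/3.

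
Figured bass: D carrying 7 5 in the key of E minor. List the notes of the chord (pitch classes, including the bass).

The written figures 7 5 are shorthand for 7/5/3: the 3 is implied.
A third above D in this key is F#.
A fifth above D in this key is A.
A seventh above D in this key is C.
Together with the bass D, this spells D dominant seventh in root position.

D, F#, A, C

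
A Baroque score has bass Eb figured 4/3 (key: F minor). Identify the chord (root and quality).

The figures 4/3 indicate a seventh chord in second inversion.
In second inversion the root lies a fourth above the bass: a fourth above Eb in F minor is Ab.
The chord tones are Eb, G, Ab, C, giving Ab major seventh.

Ab major seventh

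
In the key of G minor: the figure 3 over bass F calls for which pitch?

A

Counting 2 letter steps above F lands on A; in G minor, that letter is A.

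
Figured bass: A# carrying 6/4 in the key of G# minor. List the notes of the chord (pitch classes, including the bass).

A fourth above A# in this key is D#.
A sixth above A# in this key is F#.
Together with the bass A#, this spells D# minor in second inversion.

A#, D#, F#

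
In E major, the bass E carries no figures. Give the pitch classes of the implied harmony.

E, G#, B

An unfigured bass implies 5/3.
A third above E in this key is G#.
A fifth above E in this key is B.
Together with the bass E, this spells E major in root position.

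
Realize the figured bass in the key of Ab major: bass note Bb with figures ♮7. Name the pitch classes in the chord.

Bb, Db, F, A

The written figures ♮7 are shorthand for 7/5/3: the 5/3 are implied.
A third above Bb in this key is Db.
A fifth above Bb in this key is F.
A seventh above Bb in this key is Ab, made natural (A) by the ♮ figure.
Together with the bass Bb, this spells Bb minor-major seventh in root position.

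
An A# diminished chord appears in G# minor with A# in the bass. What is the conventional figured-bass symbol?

no figures

A# is the root of A# diminished, so the chord is in root position.
A triad in root position is figured 5/3, conventionally abbreviated (no figures — root-position triad).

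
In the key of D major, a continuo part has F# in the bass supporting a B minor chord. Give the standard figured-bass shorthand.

F# is the fifth of B minor, so the chord is in second inversion.
A triad in second inversion is figured 6/4, conventionally abbreviated 6/4.

6/4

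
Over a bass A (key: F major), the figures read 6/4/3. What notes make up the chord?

A third above A in this key is C.
A fourth above A in this key is D.
A sixth above A in this key is F.
Together with the bass A, this spells D minor seventh in second inversion.

A, C, D, F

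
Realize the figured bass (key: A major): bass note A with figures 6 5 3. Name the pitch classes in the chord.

A third above A in this key is C#.
A fifth above A in this key is E.
A sixth above A in this key is F#.
Together with the bass A, this spells F# minor seventh in first inversion.

A, C#, E, F#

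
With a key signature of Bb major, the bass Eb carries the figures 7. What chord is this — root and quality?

Eb major seventh

The figures 7 indicate a seventh chord in root position.
In root position the bass is the root, so the root is Eb.
The chord tones are Eb, G, Bb, D, giving Eb major seventh.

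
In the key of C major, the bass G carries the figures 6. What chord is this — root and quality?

E minor

The figures 6 indicate a triad in first inversion.
In first inversion the root lies a sixth above the bass: a sixth above G in C major is E.
The chord tones are G, B, E, giving E minor.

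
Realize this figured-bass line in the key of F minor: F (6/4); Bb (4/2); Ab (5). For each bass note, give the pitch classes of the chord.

F, Bb, Db | Bb, C, Eb, G | Ab, C, Eb

F (6/4): F, Bb, Db.
Bb (6/4/2): Bb, C, Eb, G.
Ab (5/3): Ab, C, Eb.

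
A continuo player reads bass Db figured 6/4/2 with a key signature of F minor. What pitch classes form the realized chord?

Db, Eb, G, Bb

A second above Db in this key is Eb.
A fourth above Db in this key is G.
A sixth above Db in this key is Bb.
Together with the bass Db, this spells Eb dominant seventh in third inversion.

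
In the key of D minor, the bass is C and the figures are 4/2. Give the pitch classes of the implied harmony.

The written figures 4/2 are shorthand for 6/4/2: the 6 is implied.
A second above C in this key is D.
A fourth above C in this key is F.
A sixth above C in this key is A.
Together with the bass C, this spells D minor seventh in third inversion.

C, D, F, A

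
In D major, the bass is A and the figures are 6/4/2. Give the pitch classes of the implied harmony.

A, B, D, F#

A second above A in this key is B.
A fourth above A in this key is D.
A sixth above A in this key is F#.
Together with the bass A, this spells B minor seventh in third inversion.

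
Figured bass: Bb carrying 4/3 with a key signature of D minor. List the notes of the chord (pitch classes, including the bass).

The written figures 4/3 are shorthand for 6/4/3: the 6 is implied.
A third above Bb in this key is D.
A fourth above Bb in this key is E.
A sixth above Bb in this key is G.
Together with the bass Bb, this spells E half-diminished seventh in second inversion.

Bb, D, E, G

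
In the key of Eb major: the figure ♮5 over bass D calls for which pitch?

A

Counting 4 letter steps above D lands on A; in Eb major, that letter is Ab.
The ♮5 figure makes it natural, giving A.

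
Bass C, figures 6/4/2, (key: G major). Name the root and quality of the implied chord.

The figures 6/4/2 indicate a seventh chord in third inversion.
In third inversion the root lies a second above the bass: a second above C in G major is D.
The chord tones are C, D, F#, A, giving D dominant seventh.

D dominant seventh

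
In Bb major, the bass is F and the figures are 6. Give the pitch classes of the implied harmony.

F, A, D

The written figures 6 are shorthand for 6/3: the 3 is implied.
A third above F in this key is A.
A sixth above F in this key is D.
Together with the bass F, this spells D minor in first inversion.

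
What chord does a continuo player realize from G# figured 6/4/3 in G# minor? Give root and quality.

The figures 6/4/3 indicate a seventh chord in second inversion.
In second inversion the root lies a fourth above the bass: a fourth above G# in G# minor is C#.
The chord tones are G#, B, C#, E, giving C# minor seventh.

C# minor seventh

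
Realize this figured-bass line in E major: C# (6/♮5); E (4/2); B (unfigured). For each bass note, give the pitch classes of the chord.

C# (6/♮5/3): C#, E, G, A.
E (6/4/2): E, F#, A, C#.
B (5/3): B, D#, F#.

C#, E, G, A | E, F#, A, C# | B, D#, F#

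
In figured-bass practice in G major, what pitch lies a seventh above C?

B

Counting 6 letter steps above C lands on B; in G major, that letter is B.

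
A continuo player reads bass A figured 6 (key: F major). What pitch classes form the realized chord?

A, C, F

The written figures 6 are shorthand for 6/3: the 3 is implied.
A third above A in this key is C.
A sixth above A in this key is F.
Together with the bass A, this spells F major in first inversion.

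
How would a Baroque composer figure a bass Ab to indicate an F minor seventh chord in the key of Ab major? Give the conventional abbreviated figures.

Ab is the third of F minor seventh, so the chord is in first inversion.
A seventh chord in first inversion is figured 6/5/3, conventionally abbreviated 6/5.

6/5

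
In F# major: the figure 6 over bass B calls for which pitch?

G#

Counting 5 letter steps above B lands on G; in F# major, that letter is G#.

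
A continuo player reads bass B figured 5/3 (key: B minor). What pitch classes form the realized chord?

A third above B in this key is D.
A fifth above B in this key is F#.
Together with the bass B, this spells B minor in root position.

B, D, F#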